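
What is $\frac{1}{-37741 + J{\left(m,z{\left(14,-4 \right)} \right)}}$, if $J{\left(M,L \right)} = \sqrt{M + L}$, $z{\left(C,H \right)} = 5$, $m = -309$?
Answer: $- \frac{37741}{1424383385} - \frac{4 i \sqrt{19}}{1424383385} \approx -2.6496 \cdot 10^{-5} - 1.2241 \cdot 10^{-8} i$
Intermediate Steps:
$J{\left(M,L \right)} = \sqrt{L + M}$
$\frac{1}{-37741 + J{\left(m,z{\left(14,-4 \right)} \right)}} = \frac{1}{-37741 + \sqrt{5 - 309}} = \frac{1}{-37741 + \sqrt{-304}} = \frac{1}{-37741 + 4 i \sqrt{19}}$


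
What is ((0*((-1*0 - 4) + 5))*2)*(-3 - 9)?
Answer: 0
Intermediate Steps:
((0*((-1*0 - 4) + 5))*2)*(-3 - 9) = ((0*((0 - 4) + 5))*2)*(-12) = ((0*(-4 + 5))*2)*(-12) = ((0*1)*2)*(-12) = (0*2)*(-12) = 0*(-12) = 0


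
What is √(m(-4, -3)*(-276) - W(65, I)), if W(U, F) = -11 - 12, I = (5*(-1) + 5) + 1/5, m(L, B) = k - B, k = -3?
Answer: √23 ≈ 4.7958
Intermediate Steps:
m(L, B) = -3 - B
I = ⅕ (I = (-5 + 5) + ⅕ = 0 + ⅕ = ⅕ ≈ 0.20000)
W(U, F) = -23
√(m(-4, -3)*(-276) - W(65, I)) = √((-3 - 1*(-3))*(-276) - 1*(-23)) = √((-3 + 3)*(-276) + 23) = √(0*(-276) + 23) = √(0 + 23) = √23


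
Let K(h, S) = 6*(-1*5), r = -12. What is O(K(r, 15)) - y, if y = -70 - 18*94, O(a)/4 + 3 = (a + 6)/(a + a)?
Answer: 8758/5 ≈ 1751.6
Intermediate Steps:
K(h, S) = -30 (K(h, S) = 6*(-5) = -30)
O(a) = -12 + 2*(6 + a)/a (O(a) = -12 + 4*((a + 6)/(a + a)) = -12 + 4*((6 + a)/((2*a))) = -12 + 4*((6 + a)*(1/(2*a))) = -12 + 4*((6 + a)/(2*a)) = -12 + 2*(6 + a)/a)
y = -1762 (y = -70 - 1692 = -1762)
O(K(r, 15)) - y = (-10 + 12/(-30)) - 1*(-1762) = (-10 + 12*(-1/30)) + 1762 = (-10 - 2/5) + 1762 = -52/5 + 1762 = 8758/5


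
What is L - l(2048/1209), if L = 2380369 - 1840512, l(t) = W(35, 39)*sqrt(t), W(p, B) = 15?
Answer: 539857 - 160*sqrt(2418)/403 ≈ 5.3984e+5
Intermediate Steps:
l(t) = 15*sqrt(t)
L = 539857
L - l(2048/1209) = 539857 - 15*sqrt(2048/1209) = 539857 - 15*32*sqrt(2418)/1209 = 539857 - 160*sqrt(2418)/403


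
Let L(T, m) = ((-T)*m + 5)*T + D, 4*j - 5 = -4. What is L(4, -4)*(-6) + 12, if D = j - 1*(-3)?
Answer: -1023/2 ≈ -511.50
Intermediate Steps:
j = ¼ (j = 5/4 + (¼)*(-4) = 5/4 - 1 = ¼ ≈ 0.25000)
D = 13/4 (D = ¼ - 1*(-3) = ¼ + 3 = 13/4 ≈ 3.2500)
L(T, m) = 13/4 + T*(5 - T*m) (L(T, m) = ((-T)*m + 5)*T + 13/4 = (-T*m + 5)*T + 13/4 = (5 - T*m)*T + 13/4 = T*(5 - T*m) + 13/4 = 13/4 + T*(5 - T*m))
L(4, -4)*(-6) + 12 = (13/4 + 5*4 - 1*(-4)*4²)*(-6) + 12 = (13/4 + 20 - 1*(-4)*16)*(-6) + 12 = (13/4 + 20 + 64)*(-6) + 12 = (349/4)*(-6) + 12 = -1047/2 + 12 = -1023/2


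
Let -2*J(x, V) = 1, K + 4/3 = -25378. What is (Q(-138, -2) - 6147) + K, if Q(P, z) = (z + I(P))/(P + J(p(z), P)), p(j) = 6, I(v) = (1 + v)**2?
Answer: -26310985/831 ≈ -31662.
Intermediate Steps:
K = -76138/3 (K = -4/3 - 25378 = -76138/3 ≈ -25379.)
J(x, V) = -1/2 (J(x, V) = -1/2*1 = -1/2)
Q(P, z) = (z + (1 + P)**2)/(-1/2 + P) (Q(P, z) = (z + (1 + P)**2)/(P - 1/2) = (z + (1 + P)**2)/(-1/2 + P))
(Q(-138, -2) - 6147) + K = (2*(-2 + (1 - 138)**2)/(-1 + 2*(-138)) - 6147) - 76138/3 = (2*(-2 + (-137)**2)/(-1 - 276) - 6147) - 76138/3 = (2*(-2 + 18769)/(-277) - 6147) - 76138/3 = (2*(-1/277)*18767 - 6147) - 76138/3 = (-37534/277 - 6147) - 76138/3 = -1740253/277 - 76138/3 = -26310985/831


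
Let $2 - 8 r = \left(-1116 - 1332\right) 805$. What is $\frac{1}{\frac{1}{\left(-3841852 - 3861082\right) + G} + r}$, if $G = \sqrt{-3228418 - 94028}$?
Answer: $\frac{116928428391149091412}{28803008997683673749527193} + \frac{8 i \sqrt{3322446}}{28803008997683673749527193} \approx 4.0596 \cdot 10^{-6} + 5.0627 \cdot 10^{-22} i$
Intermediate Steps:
$r = \frac{985321}{4}$ ($r = \frac{1}{4} - \frac{\left(-1116 - 1332\right) 805}{8} = \frac{1}{4} - \frac{\left(-2448\right) 805}{8} = \frac{1}{4} - -246330 = \frac{1}{4} + 246330 = \frac{985321}{4} \approx 2.4633 \cdot 10^{5}$)
$G = i \sqrt{3322446}$ ($G = \sqrt{-3322446} = i \sqrt{3322446} \approx 1822.8 i$)
$\frac{1}{\frac{1}{\left(-3841852 - 3861082\right) + G} + r} = \frac{1}{\frac{1}{\left(-3841852 - 3861082\right) + i \sqrt{3322446}} + \frac{985321}{4}} = \frac{1}{\frac{1}{-7702934 + i \sqrt{3322446}} + \frac{985321}{4}} = \frac{1}{\frac{985321}{4} + \frac{1}{-7702934 + i \sqrt{3322446}}}$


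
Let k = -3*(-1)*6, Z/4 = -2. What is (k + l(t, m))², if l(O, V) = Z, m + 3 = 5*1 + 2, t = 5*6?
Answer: 100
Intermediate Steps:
t = 30
Z = -8 (Z = 4*(-2) = -8)
k = 18 (k = 3*6 = 18)
m = 4 (m = -3 + (5*1 + 2) = -3 + (5 + 2) = -3 + 7 = 4)
l(O, V) = -8
(k + l(t, m))² = (18 - 8)² = 10² = 100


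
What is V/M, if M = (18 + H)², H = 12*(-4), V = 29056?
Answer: 7264/225 ≈ 32.284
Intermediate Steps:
H = -48
M = 900 (M = (18 - 48)² = (-30)² = 900)
V/M = 29056/900 = 29056*(1/900) = 7264/225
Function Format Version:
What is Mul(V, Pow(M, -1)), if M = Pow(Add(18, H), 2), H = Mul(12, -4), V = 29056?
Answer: Rational(7264, 225) ≈ 32.284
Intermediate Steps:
H = -48
M = 900 (M = Pow(Add(18, -48), 2) = Pow(-30, 2) = 900)
Mul(V, Pow(M, -1)) = Mul(29056, Pow(900, -1)) = Mul(29056, Rational(1, 900)) = Rational(7264, 225)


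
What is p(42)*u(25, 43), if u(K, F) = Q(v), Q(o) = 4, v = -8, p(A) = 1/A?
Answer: 2/21 ≈ 0.095238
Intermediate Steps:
u(K, F) = 4
p(42)*u(25, 43) = 4/42 = (1/42)*4 = 2/21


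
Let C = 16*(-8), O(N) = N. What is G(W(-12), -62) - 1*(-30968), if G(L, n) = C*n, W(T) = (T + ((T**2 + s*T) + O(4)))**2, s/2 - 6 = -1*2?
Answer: 38904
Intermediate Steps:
C = -128
s = 8 (s = 12 + 2*(-1*2) = 12 + 2*(-2) = 12 - 4 = 8)
W(T) = (4 + T**2 + 9*T)**2 (W(T) = (T + ((T**2 + 8*T) + 4))**2 = (T + (4 + T**2 + 8*T))**2 = (4 + T**2 + 9*T)**2)
G(L, n) = -128*n
G(W(-12), -62) - 1*(-30968) = -128*(-62) - 1*(-30968) = 7936 + 30968 = 38904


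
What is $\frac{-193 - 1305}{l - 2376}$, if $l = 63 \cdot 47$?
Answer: $- \frac{1498}{585} \approx -2.5607$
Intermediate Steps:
$l = 2961$
$\frac{-193 - 1305}{l - 2376} = \frac{-193 - 1305}{2961 - 2376} = - \frac{1498}{585}$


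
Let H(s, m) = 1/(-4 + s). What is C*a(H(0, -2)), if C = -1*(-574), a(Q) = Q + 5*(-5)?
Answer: -28987/2 ≈ -14494.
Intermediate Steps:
a(Q) = -25 + Q (a(Q) = Q - 25 = -25 + Q)
C = 574
C*a(H(0, -2)) = 574*(-25 + 1/(-4 + 0)) = 574*(-25 + 1/(-4)) = 574*(-25 - 1/4) = 574*(-101/4) = -28987/2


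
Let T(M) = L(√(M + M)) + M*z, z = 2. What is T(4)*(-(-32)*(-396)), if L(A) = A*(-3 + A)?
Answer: -202752 + 76032*√2 ≈ -95227.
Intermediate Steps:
T(M) = 2*M + √2*√M*(-3 + √2*√M) (T(M) = √(M + M)*(-3 + √(M + M)) + M*2 = √(2*M)*(-3 + √(2*M)) + 2*M = (√2*√M)*(-3 + √2*√M) + 2*M = √2*√M*(-3 + √2*√M) + 2*M = 2*M + √2*√M*(-3 + √2*√M))
T(4)*(-(-32)*(-396)) = (4*4 - 3*√2*√4)*(-(-32)*(-396)) = (16 - 3*√2*2)*(-1*12672) = (16 - 6*√2)*(-12672) = -202752 + 76032*√2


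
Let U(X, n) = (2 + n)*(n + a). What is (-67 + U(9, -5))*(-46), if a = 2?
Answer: 2668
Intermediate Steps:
U(X, n) = (2 + n)**2 (U(X, n) = (2 + n)*(n + 2) = (2 + n)*(2 + n) = (2 + n)**2)
(-67 + U(9, -5))*(-46) = (-67 + (4 + (-5)**2 + 4*(-5)))*(-46) = (-67 + (4 + 25 - 20))*(-46) = (-67 + 9)*(-46) = -58*(-46) = 2668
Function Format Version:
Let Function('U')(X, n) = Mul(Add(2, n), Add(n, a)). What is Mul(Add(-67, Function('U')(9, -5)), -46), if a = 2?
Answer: 2668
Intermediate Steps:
Function('U')(X, n) = Pow(Add(2, n), 2) (Function('U')(X, n) = Mul(Add(2, n), Add(n, 2)) = Mul(Add(2, n), Add(2, n)) = Pow(Add(2, n), 2))
Mul(Add(-67, Function('U')(9, -5)), -46) = Mul(Add(-67, Add(4, Pow(-5, 2), Mul(4, -5))), -46) = Mul(Add(-67, Add(4, 25, -20)), -46) = Mul(Add(-67, 9), -46) = Mul(-58, -46) = 2668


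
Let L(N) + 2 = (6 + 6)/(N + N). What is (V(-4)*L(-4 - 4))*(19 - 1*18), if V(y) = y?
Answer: 11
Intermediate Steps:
L(N) = -2 + 6/N (L(N) = -2 + (6 + 6)/(N + N) = -2 + 12/((2*N)) = -2 + 12*(1/(2*N)) = -2 + 6/N)
(V(-4)*L(-4 - 4))*(19 - 1*18) = (-4*(-2 + 6/(-4 - 4)))*(19 - 1*18) = (-4*(-2 + 6/(-8)))*(19 - 18) = -4*(-2 + 6*(-⅛))*1 = -4*(-2 - ¾)*1 = -4*(-11/4)*1 = 11*1 = 11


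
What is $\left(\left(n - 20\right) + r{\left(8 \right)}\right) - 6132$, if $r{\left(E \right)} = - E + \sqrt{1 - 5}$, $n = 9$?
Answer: $-6151 + 2 i \approx -6151.0 + 2.0 i$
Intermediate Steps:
$r{\left(E \right)} = - E + 2 i$ ($r{\left(E \right)} = - E + \sqrt{-4} = - E + 2 i$)
$\left(\left(n - 20\right) + r{\left(8 \right)}\right) - 6132 = \left(\left(9 - 20\right) + \left(\left(-1\right) 8 + 2 i\right)\right) - 6132 = \left(-11 - \left(8 - 2 i\right)\right) - 6132 = \left(-19 + 2 i\right) - 6132 = -6151 + 2 i$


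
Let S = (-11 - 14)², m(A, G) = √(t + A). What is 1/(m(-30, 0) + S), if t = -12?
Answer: 625/390667 - I*√42/390667 ≈ 0.0015998 - 1.6589e-5*I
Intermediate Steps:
m(A, G) = √(-12 + A)
S = 625 (S = (-25)² = 625)
1/(m(-30, 0) + S) = 1/(√(-12 - 30) + 625) = 1/(√(-42) + 625) = 1/(I*√42 + 625) = 1/(625 + I*√42)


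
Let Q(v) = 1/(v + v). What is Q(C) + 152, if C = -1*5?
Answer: 1519/10 ≈ 151.90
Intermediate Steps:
C = -5
Q(v) = 1/(2*v)
Q(C) + 152 = (1/2)/(-5) + 152 = (1/2)*(-1/5) + 152 = -1/10 + 152 = 1519/10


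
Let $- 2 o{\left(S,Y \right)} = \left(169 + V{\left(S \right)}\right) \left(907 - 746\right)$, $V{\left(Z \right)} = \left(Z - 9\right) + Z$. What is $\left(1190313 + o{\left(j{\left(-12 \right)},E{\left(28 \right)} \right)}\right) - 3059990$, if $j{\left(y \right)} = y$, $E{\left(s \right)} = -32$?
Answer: $-1880625$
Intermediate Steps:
$V{\left(Z \right)} = -9 + 2 Z$ ($V{\left(Z \right)} = \left(-9 + Z\right) + Z = -9 + 2 Z$)
$o{\left(S,Y \right)} = -12880 - 161 S$ ($o{\left(S,Y \right)} = - \frac{\left(169 + \left(-9 + 2 S\right)\right) \left(907 - 746\right)}{2} = - \frac{\left(160 + 2 S\right) 161}{2} = - \frac{25760 + 322 S}{2} = -12880 - 161 S$)
$\left(1190313 + o{\left(j{\left(-12 \right)},E{\left(28 \right)} \right)}\right) - 3059990 = \left(1190313 - 10948\right) - 3059990 = 1179365 - 3059990 = -1880625$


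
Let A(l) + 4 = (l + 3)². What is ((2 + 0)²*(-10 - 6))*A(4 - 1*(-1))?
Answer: -3840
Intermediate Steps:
A(l) = -4 + (3 + l)² (A(l) = -4 + (l + 3)² = -4 + (3 + l)²)
((2 + 0)²*(-10 - 6))*A(4 - 1*(-1)) = ((2 + 0)²*(-10 - 6))*(-4 + (3 + (4 - 1*(-1)))²) = (2²*(-16))*(-4 + (3 + (4 + 1))²) = (4*(-16))*(-4 + (3 + 5)²) = -64*(-4 + 8²) = -64*(-4 + 64) = -64*60 = -3840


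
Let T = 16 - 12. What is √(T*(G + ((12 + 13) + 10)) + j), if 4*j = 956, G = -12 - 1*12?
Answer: √283 ≈ 16.823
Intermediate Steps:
G = -24 (G = -12 - 12 = -24)
j = 239 (j = (¼)*956 = 239)
T = 4
√(T*(G + ((12 + 13) + 10)) + j) = √(4*(-24 + ((12 + 13) + 10)) + 239) = √(4*(-24 + (25 + 10)) + 239) = √(4*(-24 + 35) + 239) = √(4*11 + 239) = √(44 + 239) = √283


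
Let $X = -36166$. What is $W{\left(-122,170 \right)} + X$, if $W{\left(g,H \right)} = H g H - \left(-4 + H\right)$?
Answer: $-3562132$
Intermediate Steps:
$W{\left(g,H \right)} = 4 - H + g H^{2}$ ($W{\left(g,H \right)} = g H^{2} - \left(-4 + H\right) = 4 - H + g H^{2}$)
$W{\left(-122,170 \right)} + X = \left(4 - 170 - 122 \cdot 170^{2}\right) - 36166 = \left(4 - 170 - 3525800\right) - 36166 = -3525966 - 36166 = -3562132$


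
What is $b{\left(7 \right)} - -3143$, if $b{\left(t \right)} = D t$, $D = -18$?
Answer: $3017$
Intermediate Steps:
$b{\left(t \right)} = - 18 t$
$b{\left(7 \right)} - -3143 = \left(-18\right) 7 - -3143 = -126 + 3143 = 3017$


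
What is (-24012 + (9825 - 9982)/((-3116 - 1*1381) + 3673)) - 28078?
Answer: -42922003/824 ≈ -52090.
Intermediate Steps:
(-24012 + (9825 - 9982)/((-3116 - 1*1381) + 3673)) - 28078 = (-24012 - 157/((-3116 - 1381) + 3673)) - 28078 = (-24012 - 157/(-4497 + 3673)) - 28078 = (-24012 - 157/(-824)) - 28078 = (-24012 - 157*(-1/824)) - 28078 = (-24012 + 157/824) - 28078 = -19785731/824 - 28078 = -42922003/824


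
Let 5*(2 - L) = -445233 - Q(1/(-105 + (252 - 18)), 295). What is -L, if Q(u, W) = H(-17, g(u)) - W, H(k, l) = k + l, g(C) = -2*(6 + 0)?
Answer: -444919/5 ≈ -88984.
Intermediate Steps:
g(C) = -12 (g(C) = -2*6 = -12)
Q(u, W) = -29 - W (Q(u, W) = (-17 - 12) - W = -29 - W)
L = 444919/5 (L = 2 - (-445233 - (-29 - 1*295))/5 = 2 - (-445233 - (-29 - 295))/5 = 2 - (-445233 - 1*(-324))/5 = 2 - (-445233 + 324)/5 = 2 - ⅕*(-444909) = 2 + 444909/5 = 444919/5 ≈ 88984.)
-L = -1*444919/5 = -444919/5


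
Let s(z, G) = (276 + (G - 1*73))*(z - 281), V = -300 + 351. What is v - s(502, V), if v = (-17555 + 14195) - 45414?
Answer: -104908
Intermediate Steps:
V = 51
s(z, G) = (-281 + z)*(203 + G) (s(z, G) = (276 + (G - 73))*(-281 + z) = (276 + (-73 + G))*(-281 + z) = (203 + G)*(-281 + z) = (-281 + z)*(203 + G))
v = -48774 (v = -3360 - 45414 = -48774)
v - s(502, V) = -48774 - (-57043 - 281*51 + 203*502 + 51*502) = -48774 - (-57043 - 14331 + 101906 + 25602) = -48774 - 1*56134 = -48774 - 56134 = -104908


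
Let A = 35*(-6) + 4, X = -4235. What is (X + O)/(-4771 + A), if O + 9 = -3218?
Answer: 1066/711 ≈ 1.4993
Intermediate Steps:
O = -3227 (O = -9 - 3218 = -3227)
A = -206 (A = -210 + 4 = -206)
(X + O)/(-4771 + A) = (-4235 - 3227)/(-4771 - 206) = -7462/(-4977) = -7462*(-1/4977) = 1066/711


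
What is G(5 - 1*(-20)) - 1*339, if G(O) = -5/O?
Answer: -1696/5 ≈ -339.20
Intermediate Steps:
G(5 - 1*(-20)) - 1*339 = -5/(5 - 1*(-20)) - 1*339 = -5/(5 + 20) - 339 = -5/25 - 339 = -5*1/25 - 339 = -1/5 - 339 = -1696/5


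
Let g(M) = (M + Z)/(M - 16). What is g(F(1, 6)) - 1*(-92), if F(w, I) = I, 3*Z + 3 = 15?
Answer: 91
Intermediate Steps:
Z = 4 (Z = -1 + (⅓)*15 = -1 + 5 = 4)
g(M) = (4 + M)/(-16 + M) (g(M) = (M + 4)/(M - 16) = (4 + M)/(-16 + M))
g(F(1, 6)) - 1*(-92) = (4 + 6)/(-16 + 6) - 1*(-92) = 10/(-10) + 92 = -⅒*10 + 92 = -1 + 92 = 91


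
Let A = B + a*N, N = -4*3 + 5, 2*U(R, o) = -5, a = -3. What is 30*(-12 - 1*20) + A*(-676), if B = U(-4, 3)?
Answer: -13466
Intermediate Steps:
U(R, o) = -5/2 (U(R, o) = (½)*(-5) = -5/2)
B = -5/2 ≈ -2.5000
N = -7 (N = -12 + 5 = -7)
A = 37/2 (A = -5/2 - 3*(-7) = -5/2 + 21 = 37/2 ≈ 18.500)
30*(-12 - 1*20) + A*(-676) = 30*(-12 - 1*20) + (37/2)*(-676) = 30*(-12 - 20) - 12506 = 30*(-32) - 12506 = -960 - 12506 = -13466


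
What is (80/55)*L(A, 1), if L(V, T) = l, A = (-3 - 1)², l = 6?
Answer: 96/11 ≈ 8.7273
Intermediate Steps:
A = 16 (A = (-4)² = 16)
L(V, T) = 6
(80/55)*L(A, 1) = (80/55)*6 = ((1/55)*80)*6 = (16/11)*6 = 96/11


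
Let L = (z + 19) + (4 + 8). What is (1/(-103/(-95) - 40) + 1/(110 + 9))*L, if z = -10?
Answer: -22824/62849 ≈ -0.36316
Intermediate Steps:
L = 21 (L = (-10 + 19) + (4 + 8) = 9 + 12 = 21)
(1/(-103/(-95) - 40) + 1/(110 + 9))*L = (1/(-103/(-95) - 40) + 1/(110 + 9))*21 = (1/(-103*(-1/95) - 40) + 1/119)*21 = (1/(103/95 - 40) + 1/119)*21 = (1/(-3697/95) + 1/119)*21 = (-95/3697 + 1/119)*21 = -7608/439943*21 = -22824/62849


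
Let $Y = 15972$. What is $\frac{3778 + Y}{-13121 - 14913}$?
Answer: $- \frac{9875}{14017} \approx -0.7045$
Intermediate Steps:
$\frac{3778 + Y}{-13121 - 14913} = \frac{3778 + 15972}{-13121 - 14913} = \frac{19750}{-28034} = 19750 \left(- \frac{1}{28034}\right) = - \frac{9875}{14017}$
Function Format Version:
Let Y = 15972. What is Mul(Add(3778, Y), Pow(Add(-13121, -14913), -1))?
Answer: Rational(-9875, 14017) ≈ -0.70450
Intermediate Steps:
Mul(Add(3778, Y), Pow(Add(-13121, -14913), -1)) = Mul(Add(3778, 15972), Pow(Add(-13121, -14913), -1)) = Mul(19750, Pow(-28034, -1)) = Mul(19750, Rational(-1, 28034)) = Rational(-9875, 14017)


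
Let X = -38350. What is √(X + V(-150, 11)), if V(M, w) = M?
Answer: 10*I*√385 ≈ 196.21*I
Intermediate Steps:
√(X + V(-150, 11)) = √(-38350 - 150) = √(-38500) = 10*I*√385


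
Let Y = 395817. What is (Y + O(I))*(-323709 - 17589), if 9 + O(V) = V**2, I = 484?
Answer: -215039583072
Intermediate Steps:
O(V) = -9 + V**2
(Y + O(I))*(-323709 - 17589) = (395817 + (-9 + 484**2))*(-323709 - 17589) = (395817 + (-9 + 234256))*(-341298) = (395817 + 234247)*(-341298) = 630064*(-341298) = -215039583072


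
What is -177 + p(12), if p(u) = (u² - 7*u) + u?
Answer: -105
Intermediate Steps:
p(u) = u² - 6*u
-177 + p(12) = -177 + 12*(-6 + 12) = -177 + 12*6 = -177 + 72 = -105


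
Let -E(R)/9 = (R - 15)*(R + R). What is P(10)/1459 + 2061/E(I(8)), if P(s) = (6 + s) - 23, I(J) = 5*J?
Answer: -348111/2918000 ≈ -0.11930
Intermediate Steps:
P(s) = -17 + s
E(R) = -18*R*(-15 + R) (E(R) = -9*(R - 15)*(R + R) = -9*(-15 + R)*2*R = -18*R*(-15 + R))
P(10)/1459 + 2061/E(I(8)) = (-17 + 10)/1459 + 2061/((18*(5*8)*(15 - 5*8))) = -7*1/1459 + 2061/((18*40*(15 - 1*40))) = -7/1459 + 2061/((18*40*(15 - 40))) = -7/1459 + 2061/((18*40*(-25))) = -7/1459 + 2061/(-18000) = -7/1459 + 2061*(-1/18000) = -7/1459 - 229/2000 = -348111/2918000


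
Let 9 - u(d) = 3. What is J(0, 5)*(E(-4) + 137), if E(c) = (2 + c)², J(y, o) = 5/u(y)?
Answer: 235/2 ≈ 117.50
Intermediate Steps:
u(d) = 6 (u(d) = 9 - 1*3 = 9 - 3 = 6)
J(y, o) = ⅚ (J(y, o) = 5/6 = 5*(⅙) = ⅚)
J(0, 5)*(E(-4) + 137) = 5*((2 - 4)² + 137)/6 = 5*((-2)² + 137)/6 = 5*(4 + 137)/6 = (⅚)*141 = 235/2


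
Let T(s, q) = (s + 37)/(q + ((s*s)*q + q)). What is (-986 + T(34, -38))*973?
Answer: -42216538595/44004 ≈ -9.5938e+5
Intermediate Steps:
T(s, q) = (37 + s)/(2*q + q*s²) (T(s, q) = (37 + s)/(q + (s²*q + q)) = (37 + s)/(q + (q*s² + q)) = (37 + s)/(q + (q + q*s²)) = (37 + s)/(2*q + q*s²))
(-986 + T(34, -38))*973 = (-986 + (37 + 34)/((-38)*(2 + 34²)))*973 = (-986 - 1/38*71/(2 + 1156))*973 = (-986 - 1/38*71/1158)*973 = (-986 - 1/38*1/1158*71)*973 = (-986 - 71/44004)*973 = -43388015/44004*973 = -42216538595/44004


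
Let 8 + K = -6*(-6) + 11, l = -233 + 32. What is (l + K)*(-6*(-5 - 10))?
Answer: -14580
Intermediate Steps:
l = -201
K = 39 (K = -8 + (-6*(-6) + 11) = -8 + (36 + 11) = -8 + 47 = 39)
(l + K)*(-6*(-5 - 10)) = (-201 + 39)*(-6*(-5 - 10)) = -(-972)*(-15) = -162*90 = -14580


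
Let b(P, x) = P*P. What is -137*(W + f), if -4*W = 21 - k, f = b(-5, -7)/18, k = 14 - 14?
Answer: 19043/36 ≈ 528.97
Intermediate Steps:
k = 0
b(P, x) = P**2
f = 25/18 (f = (-5)**2/18 = 25*(1/18) = 25/18 ≈ 1.3889)
W = -21/4 (W = -(21 - 1*0)/4 = -(21 + 0)/4 = -1/4*21 = -21/4 ≈ -5.2500)
-137*(W + f) = -137*(-21/4 + 25/18) = -137*(-139/36) = 19043/36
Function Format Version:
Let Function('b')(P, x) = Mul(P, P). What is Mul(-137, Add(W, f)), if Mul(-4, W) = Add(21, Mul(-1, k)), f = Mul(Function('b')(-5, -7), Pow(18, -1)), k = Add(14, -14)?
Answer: Rational(19043, 36) ≈ 528.97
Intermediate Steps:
k = 0
Function('b')(P, x) = Pow(P, 2)
f = Rational(25, 18) (f = Mul(Pow(-5, 2), Pow(18, -1)) = Mul(25, Rational(1, 18)) = Rational(25, 18) ≈ 1.3889)
W = Rational(-21, 4) (W = Mul(Rational(-1, 4), Add(21, Mul(-1, 0))) = Mul(Rational(-1, 4), Add(21, 0)) = Mul(Rational(-1, 4), 21) = Rational(-21, 4) ≈ -5.2500)
Mul(-137, Add(W, f)) = Mul(-137, Add(Rational(-21, 4), Rational(25, 18))) = Mul(-137, Rational(-139, 36)) = Rational(19043, 36)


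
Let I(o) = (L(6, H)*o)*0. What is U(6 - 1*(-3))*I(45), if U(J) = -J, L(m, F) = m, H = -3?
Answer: 0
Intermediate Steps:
I(o) = 0 (I(o) = (6*o)*0 = 0)
U(6 - 1*(-3))*I(45) = -(6 - 1*(-3))*0 = -(6 + 3)*0 = -1*9*0 = -9*0 = 0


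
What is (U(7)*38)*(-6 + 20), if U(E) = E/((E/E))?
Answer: 3724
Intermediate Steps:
U(E) = E (U(E) = E/1 = E*1 = E)
(U(7)*38)*(-6 + 20) = (7*38)*(-6 + 20) = 266*14 = 3724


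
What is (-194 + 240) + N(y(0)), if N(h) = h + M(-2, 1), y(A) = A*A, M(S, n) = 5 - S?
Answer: 53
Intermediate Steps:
y(A) = A²
N(h) = 7 + h (N(h) = h + (5 - 1*(-2)) = h + (5 + 2) = h + 7 = 7 + h)
(-194 + 240) + N(y(0)) = (-194 + 240) + (7 + 0²) = 46 + (7 + 0) = 46 + 7 = 53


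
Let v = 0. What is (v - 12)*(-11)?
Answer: 132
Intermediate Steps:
(v - 12)*(-11) = (0 - 12)*(-11) = -12*(-11) = 132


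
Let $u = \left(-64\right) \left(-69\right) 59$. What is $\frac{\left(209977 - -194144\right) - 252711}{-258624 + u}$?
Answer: $\frac{5047}{64} \approx 78.859$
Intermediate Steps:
$u = 260544$ ($u = 4416 \cdot 59 = 260544$)
$\frac{\left(209977 - -194144\right) - 252711}{-258624 + u} = \frac{\left(209977 - -194144\right) - 252711}{-258624 + 260544} = \frac{\left(209977 + 194144\right) - 252711}{1920} = \left(404121 - 252711\right) \frac{1}{1920} = 151410 \cdot \frac{1}{1920} = \frac{5047}{64}$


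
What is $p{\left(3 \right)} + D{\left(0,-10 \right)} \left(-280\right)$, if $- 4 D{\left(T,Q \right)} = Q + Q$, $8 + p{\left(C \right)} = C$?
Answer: $-1405$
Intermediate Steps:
$p{\left(C \right)} = -8 + C$
$D{\left(T,Q \right)} = - \frac{Q}{2}$ ($D{\left(T,Q \right)} = - \frac{Q + Q}{4} = - \frac{2 Q}{4} = - \frac{Q}{2}$)
$p{\left(3 \right)} + D{\left(0,-10 \right)} \left(-280\right) = \left(-8 + 3\right) + \left(- \frac{1}{2}\right) \left(-10\right) \left(-280\right) = -5 + 5 \left(-280\right) = -5 - 1400 = -1405$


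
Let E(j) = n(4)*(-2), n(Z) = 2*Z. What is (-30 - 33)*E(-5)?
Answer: 1008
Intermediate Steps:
E(j) = -16 (E(j) = (2*4)*(-2) = 8*(-2) = -16)
(-30 - 33)*E(-5) = (-30 - 33)*(-16) = -63*(-16) = 1008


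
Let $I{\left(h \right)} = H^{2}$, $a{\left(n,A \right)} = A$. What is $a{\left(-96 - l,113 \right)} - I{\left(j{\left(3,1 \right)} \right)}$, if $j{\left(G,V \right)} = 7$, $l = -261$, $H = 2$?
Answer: $109$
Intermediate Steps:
$I{\left(h \right)} = 4$ ($I{\left(h \right)} = 2^{2} = 4$)
$a{\left(-96 - l,113 \right)} - I{\left(j{\left(3,1 \right)} \right)} = 113 - 4 = 109$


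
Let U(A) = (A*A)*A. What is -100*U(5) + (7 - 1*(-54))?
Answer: -12439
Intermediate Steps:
U(A) = A³ (U(A) = A²*A = A³)
-100*U(5) + (7 - 1*(-54)) = -100*5³ + (7 - 1*(-54)) = -100*125 + (7 + 54) = -12500 + 61 = -12439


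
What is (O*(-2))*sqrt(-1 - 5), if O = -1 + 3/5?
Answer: 4*I*sqrt(6)/5 ≈ 1.9596*I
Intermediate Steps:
O = -2/5 (O = -1 + 3*(1/5) = -1 + 3/5 = -2/5 ≈ -0.40000)
(O*(-2))*sqrt(-1 - 5) = (-2/5*(-2))*sqrt(-1 - 5) = 4*sqrt(-6)/5 = 4*(I*sqrt(6))/5 = 4*I*sqrt(6)/5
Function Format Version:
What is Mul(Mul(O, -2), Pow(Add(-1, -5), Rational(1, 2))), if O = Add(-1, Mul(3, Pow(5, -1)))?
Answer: Mul(Rational(4, 5), I, Pow(6, Rational(1, 2))) ≈ Mul(1.9596, I)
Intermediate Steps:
O = Rational(-2, 5) (O = Add(-1, Mul(3, Rational(1, 5))) = Add(-1, Rational(3, 5)) = Rational(-2, 5) ≈ -0.40000)
Mul(Mul(O, -2), Pow(Add(-1, -5), Rational(1, 2))) = Mul(Mul(Rational(-2, 5), -2), Pow(Add(-1, -5), Rational(1, 2))) = Mul(Rational(4, 5), Pow(-6, Rational(1, 2))) = Mul(Rational(4, 5), Mul(I, Pow(6, Rational(1, 2)))) = Mul(Rational(4, 5), I, Pow(6, Rational(1, 2)))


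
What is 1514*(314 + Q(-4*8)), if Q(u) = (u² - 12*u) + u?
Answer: 2558660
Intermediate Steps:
Q(u) = u² - 11*u
1514*(314 + Q(-4*8)) = 1514*(314 + (-4*8)*(-11 - 4*8)) = 1514*(314 - 32*(-11 - 32)) = 1514*(314 - 32*(-43)) = 1514*(314 + 1376) = 1514*1690 = 2558660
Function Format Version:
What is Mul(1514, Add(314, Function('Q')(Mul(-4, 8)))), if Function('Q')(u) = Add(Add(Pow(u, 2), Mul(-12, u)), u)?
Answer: 2558660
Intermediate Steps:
Function('Q')(u) = Add(Pow(u, 2), Mul(-11, u))
Mul(1514, Add(314, Function('Q')(Mul(-4, 8)))) = Mul(1514, Add(314, Mul(Mul(-4, 8), Add(-11, Mul(-4, 8))))) = Mul(1514, Add(314, Mul(-32, Add(-11, -32)))) = Mul(1514, Add(314, Mul(-32, -43))) = Mul(1514, Add(314, 1376)) = Mul(1514, 1690) = 2558660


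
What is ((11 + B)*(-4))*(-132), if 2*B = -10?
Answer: 3168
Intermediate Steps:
B = -5 (B = (1/2)*(-10) = -5)
((11 + B)*(-4))*(-132) = ((11 - 5)*(-4))*(-132) = (6*(-4))*(-132) = -24*(-132) = 3168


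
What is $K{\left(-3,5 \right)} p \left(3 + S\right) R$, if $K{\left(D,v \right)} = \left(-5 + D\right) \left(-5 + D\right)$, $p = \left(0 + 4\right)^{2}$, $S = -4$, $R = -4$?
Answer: $4096$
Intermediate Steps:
$p = 16$ ($p = 4^{2} = 16$)
$K{\left(D,v \right)} = \left(-5 + D\right)^{2}$
$K{\left(-3,5 \right)} p \left(3 + S\right) R = \left(-5 - 3\right)^{2} \cdot 16 \left(3 - 4\right) \left(-4\right) = \left(-8\right)^{2} \cdot 16 \left(\left(-1\right) \left(-4\right)\right) = 64 \cdot 16 \cdot 4 = 1024 \cdot 4 = 4096$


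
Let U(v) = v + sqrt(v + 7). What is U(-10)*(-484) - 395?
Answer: 4445 - 484*I*sqrt(3) ≈ 4445.0 - 838.31*I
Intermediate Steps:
U(v) = v + sqrt(7 + v)
U(-10)*(-484) - 395 = (-10 + sqrt(7 - 10))*(-484) - 395 = (-10 + sqrt(-3))*(-484) - 395 = (-10 + I*sqrt(3))*(-484) - 395 = (4840 - 484*I*sqrt(3)) - 395 = 4445 - 484*I*sqrt(3)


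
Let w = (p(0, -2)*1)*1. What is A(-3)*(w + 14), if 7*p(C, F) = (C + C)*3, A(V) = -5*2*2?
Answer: -280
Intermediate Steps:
A(V) = -20 (A(V) = -10*2 = -20)
p(C, F) = 6*C/7 (p(C, F) = ((C + C)*3)/7 = ((2*C)*3)/7 = (6*C)/7 = 6*C/7)
w = 0 (w = (((6/7)*0)*1)*1 = (0*1)*1 = 0*1 = 0)
A(-3)*(w + 14) = -20*(0 + 14) = -20*14 = -280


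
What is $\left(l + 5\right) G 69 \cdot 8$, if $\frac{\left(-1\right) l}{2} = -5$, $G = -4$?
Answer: $-33120$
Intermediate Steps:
$l = 10$ ($l = \left(-2\right) \left(-5\right) = 10$)
$\left(l + 5\right) G 69 \cdot 8 = \left(10 + 5\right) \left(-4\right) 69 \cdot 8 = 15 \left(-4\right) 69 \cdot 8 = \left(-60\right) 69 \cdot 8 = \left(-4140\right) 8 = -33120$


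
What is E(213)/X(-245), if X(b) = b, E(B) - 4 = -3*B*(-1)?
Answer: -643/245 ≈ -2.6245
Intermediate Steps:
E(B) = 4 + 3*B (E(B) = 4 - 3*B*(-1) = 4 + 3*B)
E(213)/X(-245) = (4 + 3*213)/(-245) = (4 + 639)*(-1/245) = 643*(-1/245) = -643/245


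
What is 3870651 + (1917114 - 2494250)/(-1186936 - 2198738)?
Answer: 6552381515455/1692837 ≈ 3.8707e+6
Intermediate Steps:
3870651 + (1917114 - 2494250)/(-1186936 - 2198738) = 3870651 - 577136/(-3385674) = 3870651 - 577136*(-1/3385674) = 3870651 + 288568/1692837 = 6552381515455/1692837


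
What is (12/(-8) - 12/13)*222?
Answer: -6993/13 ≈ -537.92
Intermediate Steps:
(12/(-8) - 12/13)*222 = (12*(-⅛) - 12*1/13)*222 = (-3/2 - 12/13)*222 = -63/26*222 = -6993/13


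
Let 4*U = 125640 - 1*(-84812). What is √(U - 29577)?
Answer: 2*√5759 ≈ 151.78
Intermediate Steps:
U = 52613 (U = (125640 - 1*(-84812))/4 = (125640 + 84812)/4 = (¼)*210452 = 52613)
√(U - 29577) = √(52613 - 29577) = √23036 = 2*√5759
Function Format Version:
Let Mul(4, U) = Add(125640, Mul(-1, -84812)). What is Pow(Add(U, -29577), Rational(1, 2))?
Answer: Mul(2, Pow(5759, Rational(1, 2))) ≈ 151.78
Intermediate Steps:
U = 52613 (U = Mul(Rational(1, 4), Add(125640, Mul(-1, -84812))) = Mul(Rational(1, 4), Add(125640, 84812)) = Mul(Rational(1, 4), 210452) = 52613)
Pow(Add(U, -29577), Rational(1, 2)) = Pow(Add(52613, -29577), Rational(1, 2)) = Pow(23036, Rational(1, 2)) = Mul(2, Pow(5759, Rational(1, 2)))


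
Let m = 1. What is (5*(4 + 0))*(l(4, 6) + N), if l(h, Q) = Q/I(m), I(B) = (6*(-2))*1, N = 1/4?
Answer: -5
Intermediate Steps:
N = ¼ ≈ 0.25000
I(B) = -12 (I(B) = -12*1 = -12)
l(h, Q) = -Q/12 (l(h, Q) = Q/(-12) = Q*(-1/12) = -Q/12)
(5*(4 + 0))*(l(4, 6) + N) = (5*(4 + 0))*(-1/12*6 + ¼) = (5*4)*(-½ + ¼) = 20*(-¼) = -5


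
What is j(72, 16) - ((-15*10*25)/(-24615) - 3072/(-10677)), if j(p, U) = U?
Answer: 90874970/5840319 ≈ 15.560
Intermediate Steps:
j(72, 16) - ((-15*10*25)/(-24615) - 3072/(-10677)) = 16 - ((-15*10*25)/(-24615) - 3072/(-10677)) = 16 - (-150*25*(-1/24615) - 3072*(-1/10677)) = 16 - (-3750*(-1/24615) + 1024/3559) = 16 - (250/1641 + 1024/3559) = 16 - 1*2570134/5840319 = 16 - 2570134/5840319 = 90874970/5840319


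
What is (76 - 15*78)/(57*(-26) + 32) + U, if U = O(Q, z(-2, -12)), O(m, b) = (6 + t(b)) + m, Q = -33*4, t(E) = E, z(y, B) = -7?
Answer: -95878/725 ≈ -132.25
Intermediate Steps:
Q = -132
O(m, b) = 6 + b + m (O(m, b) = (6 + b) + m = 6 + b + m)
U = -133 (U = 6 - 7 - 132 = -133)
(76 - 15*78)/(57*(-26) + 32) + U = (76 - 15*78)/(57*(-26) + 32) - 133 = (76 - 1170)/(-1482 + 32) - 133 = -1094/(-1450) - 133 = -1094*(-1/1450) - 133 = 547/725 - 133 = -95878/725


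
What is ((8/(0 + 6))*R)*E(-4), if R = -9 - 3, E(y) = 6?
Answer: -96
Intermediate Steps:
R = -12
((8/(0 + 6))*R)*E(-4) = ((8/(0 + 6))*(-12))*6 = ((8/6)*(-12))*6 = ((8*(1/6))*(-12))*6 = ((4/3)*(-12))*6 = -16*6 = -96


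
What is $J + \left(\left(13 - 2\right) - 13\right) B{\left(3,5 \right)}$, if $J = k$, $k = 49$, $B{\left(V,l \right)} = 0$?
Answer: $49$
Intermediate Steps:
$J = 49$
$J + \left(\left(13 - 2\right) - 13\right) B{\left(3,5 \right)} = 49 + \left(\left(13 - 2\right) - 13\right) 0 = 49 + \left(11 - 13\right) 0 = 49 - 0 = 49 + 0 = 49$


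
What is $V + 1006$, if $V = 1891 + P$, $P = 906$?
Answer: $3803$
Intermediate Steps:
$V = 2797$ ($V = 1891 + 906 = 2797$)
$V + 1006 = 2797 + 1006 = 3803$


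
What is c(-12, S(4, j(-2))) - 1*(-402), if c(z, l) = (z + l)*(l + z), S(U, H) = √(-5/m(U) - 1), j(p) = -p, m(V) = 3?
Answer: 1630/3 - 16*I*√6 ≈ 543.33 - 39.192*I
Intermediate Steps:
S(U, H) = 2*I*√6/3 (S(U, H) = √(-5/3 - 1) = √(-8/3) = 2*I*√6/3)
c(z, l) = (l + z)² (c(z, l) = (l + z)*(l + z) = (l + z)²)
c(-12, S(4, j(-2))) - 1*(-402) = (2*I*√6/3 - 12)² - 1*(-402) = (-12 + 2*I*√6/3)² + 402 = 402 + (-12 + 2*I*√6/3)²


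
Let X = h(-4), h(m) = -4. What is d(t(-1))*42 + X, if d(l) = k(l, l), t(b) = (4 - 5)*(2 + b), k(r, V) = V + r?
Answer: -88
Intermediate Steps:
X = -4
t(b) = -2 - b (t(b) = -(2 + b) = -2 - b)
d(l) = 2*l (d(l) = l + l = 2*l)
d(t(-1))*42 + X = (2*(-2 - 1*(-1)))*42 - 4 = (2*(-2 + 1))*42 - 4 = (2*(-1))*42 - 4 = -2*42 - 4 = -84 - 4 = -88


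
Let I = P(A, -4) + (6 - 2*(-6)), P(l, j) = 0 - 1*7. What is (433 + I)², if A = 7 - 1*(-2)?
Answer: 197136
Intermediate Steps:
A = 9 (A = 7 + 2 = 9)
P(l, j) = -7 (P(l, j) = 0 - 7 = -7)
I = 11 (I = -7 + (6 - 2*(-6)) = -7 + (6 + 12) = -7 + 18 = 11)
(433 + I)² = (433 + 11)² = 444² = 197136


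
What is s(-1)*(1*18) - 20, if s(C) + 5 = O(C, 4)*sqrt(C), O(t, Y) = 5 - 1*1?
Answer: -110 + 72*I ≈ -110.0 + 72.0*I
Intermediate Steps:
O(t, Y) = 4 (O(t, Y) = 5 - 1 = 4)
s(C) = -5 + 4*sqrt(C)
s(-1)*(1*18) - 20 = (-5 + 4*sqrt(-1))*(1*18) - 20 = (-5 + 4*I)*18 - 20 = (-90 + 72*I) - 20 = -110 + 72*I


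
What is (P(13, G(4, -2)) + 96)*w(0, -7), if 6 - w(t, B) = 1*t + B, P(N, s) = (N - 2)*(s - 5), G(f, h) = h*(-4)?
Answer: 1677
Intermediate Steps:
G(f, h) = -4*h
P(N, s) = (-5 + s)*(-2 + N) (P(N, s) = (-2 + N)*(-5 + s) = (-5 + s)*(-2 + N))
w(t, B) = 6 - B - t (w(t, B) = 6 - (1*t + B) = 6 - (t + B) = 6 - (B + t) = 6 + (-B - t) = 6 - B - t)
(P(13, G(4, -2)) + 96)*w(0, -7) = ((10 - 5*13 - (-8)*(-2) + 13*(-4*(-2))) + 96)*(6 - 1*(-7) - 1*0) = ((10 - 65 - 2*8 + 13*8) + 96)*(6 + 7 + 0) = ((10 - 65 - 16 + 104) + 96)*13 = (33 + 96)*13 = 129*13 = 1677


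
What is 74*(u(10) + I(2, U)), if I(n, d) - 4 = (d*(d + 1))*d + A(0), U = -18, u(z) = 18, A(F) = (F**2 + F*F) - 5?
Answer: -406334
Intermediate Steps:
A(F) = -5 + 2*F**2 (A(F) = (F**2 + F**2) - 5 = 2*F**2 - 5 = -5 + 2*F**2)
I(n, d) = -1 + d**2*(1 + d) (I(n, d) = 4 + ((d*(d + 1))*d + (-5 + 2*0**2)) = 4 + ((d*(1 + d))*d + (-5 + 2*0)) = 4 + (d**2*(1 + d) + (-5 + 0)) = 4 + (d**2*(1 + d) - 5) = 4 + (-5 + d**2*(1 + d)) = -1 + d**2*(1 + d))
74*(u(10) + I(2, U)) = 74*(18 + (-1 + (-18)**2 + (-18)**3)) = 74*(18 + (-1 + 324 - 5832)) = 74*(18 - 5509) = 74*(-5491) = -406334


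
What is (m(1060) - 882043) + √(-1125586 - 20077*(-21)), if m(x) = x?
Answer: -880983 + I*√703969 ≈ -8.8098e+5 + 839.03*I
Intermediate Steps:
(m(1060) - 882043) + √(-1125586 - 20077*(-21)) = (1060 - 882043) + √(-1125586 - 20077*(-21)) = -880983 + √(-1125586 + 421617) = -880983 + √(-703969) = -880983 + I*√703969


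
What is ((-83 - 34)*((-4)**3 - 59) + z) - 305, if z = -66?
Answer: 14020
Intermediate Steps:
((-83 - 34)*((-4)**3 - 59) + z) - 305 = ((-83 - 34)*((-4)**3 - 59) - 66) - 305 = (-117*(-64 - 59) - 66) - 305 = (-117*(-123) - 66) - 305 = (14391 - 66) - 305 = 14325 - 305 = 14020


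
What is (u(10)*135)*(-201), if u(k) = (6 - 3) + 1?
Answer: -108540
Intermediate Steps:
u(k) = 4 (u(k) = 3 + 1 = 4)
(u(10)*135)*(-201) = (4*135)*(-201) = 540*(-201) = -108540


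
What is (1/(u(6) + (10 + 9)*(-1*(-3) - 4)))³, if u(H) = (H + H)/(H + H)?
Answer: -1/5832 ≈ -0.00017147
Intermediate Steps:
u(H) = 1 (u(H) = (2*H)/((2*H)) = (2*H)*(1/(2*H)) = 1)
(1/(u(6) + (10 + 9)*(-1*(-3) - 4)))³ = (1/(1 + (10 + 9)*(-1*(-3) - 4)))³ = (1/(1 + 19*(3 - 4)))³ = (1/(1 + 19*(-1)))³ = (1/(1 - 19))³ = (1/(-18))³ = (-1/18)³ = -1/5832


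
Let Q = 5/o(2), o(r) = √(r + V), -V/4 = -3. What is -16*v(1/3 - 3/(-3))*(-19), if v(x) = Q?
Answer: 760*√14/7 ≈ 406.24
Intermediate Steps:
V = 12 (V = -4*(-3) = 12)
o(r) = √(12 + r) (o(r) = √(r + 12) = √(12 + r))
Q = 5*√14/14 (Q = 5/(√(12 + 2)) = 5/(√14) = 5*(√14/14) = 5*√14/14 ≈ 1.3363)
v(x) = 5*√14/14
-16*v(1/3 - 3/(-3))*(-19) = -40*√14/7*(-19) = 760*√14/7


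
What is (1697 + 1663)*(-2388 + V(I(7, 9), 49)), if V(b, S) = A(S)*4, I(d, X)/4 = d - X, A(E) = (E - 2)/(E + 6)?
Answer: -88134144/11 ≈ -8.0122e+6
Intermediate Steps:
A(E) = (-2 + E)/(6 + E)
I(d, X) = -4*X + 4*d (I(d, X) = 4*(d - X) = -4*X + 4*d)
V(b, S) = 4*(-2 + S)/(6 + S) (V(b, S) = ((-2 + S)/(6 + S))*4 = 4*(-2 + S)/(6 + S))
(1697 + 1663)*(-2388 + V(I(7, 9), 49)) = (1697 + 1663)*(-2388 + 4*(-2 + 49)/(6 + 49)) = 3360*(-2388 + 4*47/55) = 3360*(-2388 + 4*(1/55)*47) = 3360*(-2388 + 188/55) = 3360*(-131152/55) = -88134144/11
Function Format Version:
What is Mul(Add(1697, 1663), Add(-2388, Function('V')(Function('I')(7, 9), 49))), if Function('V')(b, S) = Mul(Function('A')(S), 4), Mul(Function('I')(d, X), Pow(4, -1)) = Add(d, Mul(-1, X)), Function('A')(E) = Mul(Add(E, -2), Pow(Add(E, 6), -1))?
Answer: Rational(-88134144, 11) ≈ -8.0122e+6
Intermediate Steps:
Function('A')(E) = Mul(Pow(Add(6, E), -1), Add(-2, E)) (Function('A')(E) = Mul(Add(-2, E), Pow(Add(6, E), -1)) = Mul(Pow(Add(6, E), -1), Add(-2, E)))
Function('I')(d, X) = Add(Mul(-4, X), Mul(4, d)) (Function('I')(d, X) = Mul(4, Add(d, Mul(-1, X))) = Add(Mul(-4, X), Mul(4, d)))
Function('V')(b, S) = Mul(4, Pow(Add(6, S), -1), Add(-2, S)) (Function('V')(b, S) = Mul(Mul(Pow(Add(6, S), -1), Add(-2, S)), 4) = Mul(4, Pow(Add(6, S), -1), Add(-2, S)))
Mul(Add(1697, 1663), Add(-2388, Function('V')(Function('I')(7, 9), 49))) = Mul(Add(1697, 1663), Add(-2388, Mul(4, Pow(Add(6, 49), -1), Add(-2, 49)))) = Mul(3360, Add(-2388, Mul(4, Pow(55, -1), 47))) = Mul(3360, Add(-2388, Mul(4, Rational(1, 55), 47))) = Mul(3360, Add(-2388, Rational(188, 55))) = Mul(3360, Rational(-131152, 55)) = Rational(-88134144, 11)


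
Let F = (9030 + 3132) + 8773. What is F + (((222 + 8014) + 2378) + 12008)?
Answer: 43557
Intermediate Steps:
F = 20935 (F = 12162 + 8773 = 20935)
F + (((222 + 8014) + 2378) + 12008) = 20935 + (((222 + 8014) + 2378) + 12008) = 20935 + ((8236 + 2378) + 12008) = 20935 + (10614 + 12008) = 20935 + 22622 = 43557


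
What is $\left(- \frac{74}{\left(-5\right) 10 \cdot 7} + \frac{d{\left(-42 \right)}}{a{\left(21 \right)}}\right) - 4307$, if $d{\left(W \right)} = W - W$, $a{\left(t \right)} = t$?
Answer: $- \frac{753688}{175} \approx -4306.8$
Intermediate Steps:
$d{\left(W \right)} = 0$
$\left(- \frac{74}{\left(-5\right) 10 \cdot 7} + \frac{d{\left(-42 \right)}}{a{\left(21 \right)}}\right) - 4307 = \left(- \frac{74}{\left(-5\right) 10 \cdot 7} + \frac{0}{21}\right) - 4307 = \left(- \frac{74}{\left(-50\right) 7} + 0 \cdot \frac{1}{21}\right) - 4307 = \left(- \frac{74}{-350} + 0\right) - 4307 = \left(\left(-74\right) \left(- \frac{1}{350}\right) + 0\right) - 4307 = \left(\frac{37}{175} + 0\right) - 4307 = \frac{37}{175} - 4307 = - \frac{753688}{175}$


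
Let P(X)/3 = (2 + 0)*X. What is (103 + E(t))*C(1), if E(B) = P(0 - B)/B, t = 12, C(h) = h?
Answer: 97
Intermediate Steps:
P(X) = 6*X (P(X) = 3*((2 + 0)*X) = 3*(2*X) = 6*X)
E(B) = -6 (E(B) = (6*(0 - B))/B = (6*(-B))/B = (-6*B)/B = -6)
(103 + E(t))*C(1) = (103 - 6)*1 = 97*1 = 97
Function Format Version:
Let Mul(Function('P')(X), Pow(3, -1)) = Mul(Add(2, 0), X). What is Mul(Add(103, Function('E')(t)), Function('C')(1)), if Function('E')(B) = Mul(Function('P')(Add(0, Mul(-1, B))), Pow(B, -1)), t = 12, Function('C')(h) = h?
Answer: 97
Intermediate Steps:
Function('P')(X) = Mul(6, X) (Function('P')(X) = Mul(3, Mul(Add(2, 0), X)) = Mul(3, Mul(2, X)) = Mul(6, X))
Function('E')(B) = -6 (Function('E')(B) = Mul(Mul(6, Add(0, Mul(-1, B))), Pow(B, -1)) = Mul(Mul(6, Mul(-1, B)), Pow(B, -1)) = Mul(Mul(-6, B), Pow(B, -1)) = -6)
Mul(Add(103, Function('E')(t)), Function('C')(1)) = Mul(Add(103, -6), 1) = Mul(97, 1) = 97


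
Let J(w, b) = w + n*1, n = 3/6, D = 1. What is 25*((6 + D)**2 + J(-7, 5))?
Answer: 2125/2 ≈ 1062.5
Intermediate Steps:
n = 1/2 (n = 3*(1/6) = 1/2 ≈ 0.50000)
J(w, b) = 1/2 + w (J(w, b) = w + (1/2)*1 = w + 1/2 = 1/2 + w)
25*((6 + D)**2 + J(-7, 5)) = 25*((6 + 1)**2 + (1/2 - 7)) = 25*(7**2 - 13/2) = 25*(49 - 13/2) = 25*(85/2) = 2125/2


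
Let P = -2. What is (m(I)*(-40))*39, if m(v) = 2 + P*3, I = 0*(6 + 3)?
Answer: 6240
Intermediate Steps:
I = 0 (I = 0*9 = 0)
m(v) = -4 (m(v) = 2 - 2*3 = 2 - 6 = -4)
(m(I)*(-40))*39 = -4*(-40)*39 = 160*39 = 6240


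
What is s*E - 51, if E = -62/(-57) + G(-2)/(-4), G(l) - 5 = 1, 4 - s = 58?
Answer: -546/19 ≈ -28.737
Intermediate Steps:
s = -54 (s = 4 - 1*58 = 4 - 58 = -54)
G(l) = 6 (G(l) = 5 + 1 = 6)
E = -47/114 (E = -62/(-57) + 6/(-4) = -62*(-1/57) + 6*(-1/4) = 62/57 - 3/2 = -47/114 ≈ -0.41228)
s*E - 51 = -54*(-47/114) - 51 = 423/19 - 51 = -546/19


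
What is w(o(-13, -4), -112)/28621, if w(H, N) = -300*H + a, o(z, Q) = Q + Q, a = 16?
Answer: 2416/28621 ≈ 0.084414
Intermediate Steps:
o(z, Q) = 2*Q
w(H, N) = 16 - 300*H (w(H, N) = -300*H + 16 = 16 - 300*H)
w(o(-13, -4), -112)/28621 = (16 - 600*(-4))/28621 = (16 - 300*(-8))*(1/28621) = (16 + 2400)*(1/28621) = 2416*(1/28621) = 2416/28621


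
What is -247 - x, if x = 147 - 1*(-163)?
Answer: -557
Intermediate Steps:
x = 310 (x = 147 + 163 = 310)
-247 - x = -247 - 1*310 = -247 - 310 = -557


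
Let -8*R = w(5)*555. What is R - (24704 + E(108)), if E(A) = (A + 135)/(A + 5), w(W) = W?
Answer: -22647935/904 ≈ -25053.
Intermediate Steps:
E(A) = (135 + A)/(5 + A)
R = -2775/8 (R = -5*555/8 = -1/8*2775 = -2775/8 ≈ -346.88)
R - (24704 + E(108)) = -2775/8 - (24704 + (135 + 108)/(5 + 108)) = -2775/8 - (24704 + 243/113) = -2775/8 - 1*2791795/113 = -2775/8 - 2791795/113 = -22647935/904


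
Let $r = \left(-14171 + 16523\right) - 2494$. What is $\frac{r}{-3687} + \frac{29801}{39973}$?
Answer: $\frac{115552453}{147380451} \approx 0.78404$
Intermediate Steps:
$r = -142$ ($r = 2352 - 2494 = -142$)
$\frac{r}{-3687} + \frac{29801}{39973} = - \frac{142}{-3687} + \frac{29801}{39973} = \left(-142\right) \left(- \frac{1}{3687}\right) + 29801 \cdot \frac{1}{39973} = \frac{142}{3687} + \frac{29801}{39973} = \frac{115552453}{147380451}$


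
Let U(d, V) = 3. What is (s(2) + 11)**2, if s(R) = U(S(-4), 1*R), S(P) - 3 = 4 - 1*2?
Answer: 196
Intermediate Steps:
S(P) = 5 (S(P) = 3 + (4 - 1*2) = 3 + (4 - 2) = 3 + 2 = 5)
s(R) = 3
(s(2) + 11)**2 = (3 + 11)**2 = 14**2 = 196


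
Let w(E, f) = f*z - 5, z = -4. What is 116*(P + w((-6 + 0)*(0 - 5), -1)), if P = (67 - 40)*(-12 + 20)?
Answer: 24940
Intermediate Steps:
w(E, f) = -5 - 4*f (w(E, f) = f*(-4) - 5 = -4*f - 5 = -5 - 4*f)
P = 216 (P = 27*8 = 216)
116*(P + w((-6 + 0)*(0 - 5), -1)) = 116*(216 + (-5 - 4*(-1))) = 116*(216 + (-5 + 4)) = 116*(216 - 1) = 116*215 = 24940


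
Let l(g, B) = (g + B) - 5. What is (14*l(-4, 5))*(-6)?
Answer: 336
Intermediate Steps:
l(g, B) = -5 + B + g (l(g, B) = (B + g) - 5 = -5 + B + g)
(14*l(-4, 5))*(-6) = (14*(-5 + 5 - 4))*(-6) = (14*(-4))*(-6) = -56*(-6) = 336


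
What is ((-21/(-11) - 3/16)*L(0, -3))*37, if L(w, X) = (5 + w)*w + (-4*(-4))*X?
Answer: -33633/11 ≈ -3057.5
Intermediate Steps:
L(w, X) = 16*X + w*(5 + w) (L(w, X) = w*(5 + w) + 16*X = 16*X + w*(5 + w))
((-21/(-11) - 3/16)*L(0, -3))*37 = ((-21/(-11) - 3/16)*(0**2 + 5*0 + 16*(-3)))*37 = ((-21*(-1/11) - 3*1/16)*(0 + 0 - 48))*37 = ((21/11 - 3/16)*(-48))*37 = ((303/176)*(-48))*37 = -909/11*37 = -33633/11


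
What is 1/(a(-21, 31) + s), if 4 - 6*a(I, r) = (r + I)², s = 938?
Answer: 1/922 ≈ 0.0010846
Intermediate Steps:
a(I, r) = ⅔ - (I + r)²/6 (a(I, r) = ⅔ - (r + I)²/6 = ⅔ - (I + r)²/6)
1/(a(-21, 31) + s) = 1/((⅔ - (-21 + 31)²/6) + 938) = 1/((⅔ - ⅙*10²) + 938) = 1/((⅔ - ⅙*100) + 938) = 1/((⅔ - 50/3) + 938) = 1/(-16 + 938) = 1/922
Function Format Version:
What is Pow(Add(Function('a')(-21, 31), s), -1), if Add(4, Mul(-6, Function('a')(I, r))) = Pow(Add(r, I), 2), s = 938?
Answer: Rational(1, 922) ≈ 0.0010846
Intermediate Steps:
Function('a')(I, r) = Add(Rational(2, 3), Mul(Rational(-1, 6), Pow(Add(I, r), 2))) (Function('a')(I, r) = Add(Rational(2, 3), Mul(Rational(-1, 6), Pow(Add(r, I), 2))) = Add(Rational(2, 3), Mul(Rational(-1, 6), Pow(Add(I, r), 2))))
Pow(Add(Function('a')(-21, 31), s), -1) = Pow(Add(Add(Rational(2, 3), Mul(Rational(-1, 6), Pow(Add(-21, 31), 2))), 938), -1) = Pow(Add(Add(Rational(2, 3), Mul(Rational(-1, 6), Pow(10, 2))), 938), -1) = Pow(Add(Add(Rational(2, 3), Mul(Rational(-1, 6), 100)), 938), -1) = Pow(Add(Add(Rational(2, 3), Rational(-50, 3)), 938), -1) = Pow(Add(-16, 938), -1) = Pow(922, -1) = Rational(1, 922)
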